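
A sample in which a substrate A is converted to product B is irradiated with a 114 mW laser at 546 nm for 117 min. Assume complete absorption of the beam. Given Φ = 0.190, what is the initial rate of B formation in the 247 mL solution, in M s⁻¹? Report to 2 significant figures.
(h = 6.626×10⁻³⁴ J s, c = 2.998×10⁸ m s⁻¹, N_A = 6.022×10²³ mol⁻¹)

4.0×10⁻⁷ M s⁻¹

Photon energy at 546 nm: hc/λ = (6.626×10⁻³⁴)(2.998×10⁸)/(546×10⁻⁹) = 3.638×10⁻¹⁹ J.
Energy delivered: (114 mW)(7020 s) = 800.3 J.
Photons incident: 800.3 / 3.638×10⁻¹⁹ = 2.200×10²¹, i.e. 2.200×10²¹/6.022×10²³ = 0.003653 mol.
Product formed: 0.190 × 0.003653 = 6.941×10⁻⁴ mol.
Rate: 6.941×10⁻⁴ mol / (7020 s × 0.247 L) = 4.0×10⁻⁷ M s⁻¹.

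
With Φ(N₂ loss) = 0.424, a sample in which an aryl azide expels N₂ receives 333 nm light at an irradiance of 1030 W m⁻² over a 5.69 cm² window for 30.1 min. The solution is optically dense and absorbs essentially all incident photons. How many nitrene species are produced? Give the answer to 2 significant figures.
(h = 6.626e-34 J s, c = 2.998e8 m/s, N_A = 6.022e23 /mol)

7.5e20 species

Photon energy at 333 nm: hc/λ = (6.626e-34)(2.998e8)/(333e-9) = 5.965e-19 J.
Energy delivered: (1030 W m⁻²)(5.69e-4 m²)(1806 s) = 1058 J.
Photons incident: 1058 / 5.965e-19 = 1.774e21, i.e. 1.774e21/6.022e23 = 0.002946 mol.
Product: Φ × n_abs = 0.424 × 0.002946 = 0.001249 mol.
As a count: 0.001249 × 6.022e23 = 7.5e20.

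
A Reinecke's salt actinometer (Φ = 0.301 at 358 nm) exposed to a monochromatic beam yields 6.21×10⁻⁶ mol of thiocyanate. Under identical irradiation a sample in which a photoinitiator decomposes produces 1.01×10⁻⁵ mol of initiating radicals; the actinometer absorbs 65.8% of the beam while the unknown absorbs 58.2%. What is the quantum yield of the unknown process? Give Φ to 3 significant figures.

Photons absorbed by the actinometer: 6.21×10⁻⁶ / 0.301 = 2.063×10⁻⁵ mol.
Incident flux: 2.063×10⁻⁵ / 0.658 = 3.135×10⁻⁵ einstein.
Absorbed by unknown: 0.582 × 3.135×10⁻⁵ = 1.825×10⁻⁵ mol.
Φ(unknown) = 1.01×10⁻⁵ / 1.825×10⁻⁵ = 0.553.

Φ = 0.553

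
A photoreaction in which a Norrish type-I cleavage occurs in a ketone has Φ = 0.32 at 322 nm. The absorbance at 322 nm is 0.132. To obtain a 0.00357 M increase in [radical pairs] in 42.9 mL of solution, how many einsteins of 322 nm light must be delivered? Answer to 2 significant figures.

Product: (0.00357 M)(0.0429 L) = 1.532×10⁻⁴ mol.
Photons that must be absorbed: 1.532×10⁻⁴ / 0.32 = 4.788×10⁻⁴ mol.
Fraction absorbed: 1 − 10^(−0.132) = 0.2621.
Incident photons needed: 4.788×10⁻⁴ / 0.2621 = 0.001827 mol.

0.0018 einstein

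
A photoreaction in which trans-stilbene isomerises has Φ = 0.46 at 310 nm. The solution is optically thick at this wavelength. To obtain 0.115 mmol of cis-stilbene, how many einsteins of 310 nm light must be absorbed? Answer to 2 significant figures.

Product: 0.115 mmol = 1.15×10⁻⁴ mol.
Photons that must be absorbed: 1.15×10⁻⁴ / 0.46 = 2.500×10⁻⁴ mol.

2.5×10⁻⁴ einstein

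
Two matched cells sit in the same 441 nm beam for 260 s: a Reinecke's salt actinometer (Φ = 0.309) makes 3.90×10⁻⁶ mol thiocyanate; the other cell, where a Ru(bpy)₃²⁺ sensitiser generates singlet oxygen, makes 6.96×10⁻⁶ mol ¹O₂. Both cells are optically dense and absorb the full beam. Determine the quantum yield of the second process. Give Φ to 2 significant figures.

Φ = 0.55

Photons absorbed by the actinometer: 3.90×10⁻⁶ / 0.309 = 1.262×10⁻⁵ mol.
Φ(unknown) = 6.96×10⁻⁶ / 1.262×10⁻⁵ = 0.55.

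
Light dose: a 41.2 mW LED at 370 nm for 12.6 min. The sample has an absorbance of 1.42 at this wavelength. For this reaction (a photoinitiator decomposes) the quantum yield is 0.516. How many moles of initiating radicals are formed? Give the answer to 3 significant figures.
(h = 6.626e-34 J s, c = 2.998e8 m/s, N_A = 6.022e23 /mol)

4.78e-5 mol

Photon energy at 370 nm: hc/λ = (6.626e-34)(2.998e8)/(370e-9) = 5.369e-19 J.
Energy delivered: (41.2 mW)(756 s) = 31.15 J.
Photons incident: 31.15 / 5.369e-19 = 5.802e19, i.e. 5.802e19/6.022e23 = 9.635e-5 mol.
Fraction absorbed: 1 − 10^(−1.42) = 0.9620.
Photons absorbed: 0.9620 × 9.635e-5 = 9.269e-5 mol.
Product: Φ × n_abs = 0.516 × 9.269e-5 = 4.783e-5 mol.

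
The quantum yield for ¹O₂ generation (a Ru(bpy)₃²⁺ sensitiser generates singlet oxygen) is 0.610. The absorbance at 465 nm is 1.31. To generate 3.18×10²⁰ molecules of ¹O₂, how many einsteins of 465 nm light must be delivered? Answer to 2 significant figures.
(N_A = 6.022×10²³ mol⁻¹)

9.1×10⁻⁴ einstein

Product: 3.18×10²⁰ / 6.022×10²³ = 5.281×10⁻⁴ mol.
Photons that must be absorbed: 5.281×10⁻⁴ / 0.610 = 8.657×10⁻⁴ mol.
Fraction absorbed: 1 − 10^(−1.31) = 0.9510.
Incident photons needed: 8.657×10⁻⁴ / 0.9510 = 9.103×10⁻⁴ mol.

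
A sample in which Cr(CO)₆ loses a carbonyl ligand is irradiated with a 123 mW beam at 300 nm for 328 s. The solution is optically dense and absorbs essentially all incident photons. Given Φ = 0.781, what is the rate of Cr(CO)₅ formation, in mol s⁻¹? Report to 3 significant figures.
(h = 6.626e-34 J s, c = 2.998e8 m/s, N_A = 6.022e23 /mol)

2.41e-7 mol s⁻¹

Photon energy at 300 nm: hc/λ = (6.626e-34)(2.998e8)/(300e-9) = 6.622e-19 J.
Energy delivered: (123 mW)(328 s) = 40.34 J.
Photons incident: 40.34 / 6.622e-19 = 6.092e19, i.e. 6.092e19/6.022e23 = 1.012e-4 mol.
Product formed: 0.781 × 1.012e-4 = 7.904e-5 mol.
Rate: 7.904e-5 / 328 s = 2.41e-7 mol s⁻¹.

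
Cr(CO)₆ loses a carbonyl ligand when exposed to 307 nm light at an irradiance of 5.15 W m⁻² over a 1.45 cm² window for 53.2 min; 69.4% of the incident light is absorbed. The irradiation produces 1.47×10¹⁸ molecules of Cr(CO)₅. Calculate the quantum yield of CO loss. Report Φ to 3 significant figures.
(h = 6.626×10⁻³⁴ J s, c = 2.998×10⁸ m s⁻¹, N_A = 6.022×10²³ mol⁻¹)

Product: 1.47×10¹⁸ / 6.022×10²³ = 2.441×10⁻⁶ mol.
Photon energy at 307 nm: hc/λ = (6.626×10⁻³⁴)(2.998×10⁸)/(307×10⁻⁹) = 6.471×10⁻¹⁹ J.
Energy delivered: (5.15 W m⁻²)(1.45×10⁻⁴ m²)(3192 s) = 2.384 J.
Photons incident: 2.384 / 6.471×10⁻¹⁹ = 3.684×10¹⁸, i.e. 3.684×10¹⁸/6.022×10²³ = 6.118×10⁻⁶ mol.
Photons absorbed: 0.694 × 6.118×10⁻⁶ = 4.246×10⁻⁶ mol.
Φ = 2.441×10⁻⁶ mol / 4.246×10⁻⁶ mol photons = 0.575.

Φ = 0.575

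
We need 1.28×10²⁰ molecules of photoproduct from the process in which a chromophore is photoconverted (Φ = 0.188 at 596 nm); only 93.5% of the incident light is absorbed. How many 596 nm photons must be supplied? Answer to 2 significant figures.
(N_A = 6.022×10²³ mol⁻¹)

Product: 1.28×10²⁰ / 6.022×10²³ = 2.126×10⁻⁴ mol.
Photons that must be absorbed: 2.126×10⁻⁴ / 0.188 = 0.001131 mol.
Incident photons needed: 0.001131 / 0.935 = 0.001210 mol.
Photon count: 0.001210 × 6.022×10²³ = 7.3×10²⁰.

7.3×10²⁰ photons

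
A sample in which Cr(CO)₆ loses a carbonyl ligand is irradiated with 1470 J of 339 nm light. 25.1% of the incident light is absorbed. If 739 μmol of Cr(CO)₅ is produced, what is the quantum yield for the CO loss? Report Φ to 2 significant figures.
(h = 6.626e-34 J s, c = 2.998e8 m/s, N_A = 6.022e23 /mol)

Product: 739 μmol = 7.39e-4 mol.
Photon energy at 339 nm: hc/λ = (6.626e-34)(2.998e8)/(339e-9) = 5.860e-19 J.
Photons incident: 1470 / 5.860e-19 = 2.509e21, i.e. 2.509e21/6.022e23 = 0.004166 mol.
Photons absorbed: 0.251 × 0.004166 = 0.001046 mol.
Φ = 7.39e-4 mol / 0.001046 mol photons = 0.71.

Φ = 0.71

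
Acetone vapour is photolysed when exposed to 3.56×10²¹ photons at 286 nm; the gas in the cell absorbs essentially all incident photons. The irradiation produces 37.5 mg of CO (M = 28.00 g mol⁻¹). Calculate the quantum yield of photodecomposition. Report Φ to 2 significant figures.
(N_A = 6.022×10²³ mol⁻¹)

Product: 37.5 mg / 28.00 g mol⁻¹ = 0.001339 mol.
Moles of photons: 3.56×10²¹ / 6.022×10²³ = 0.005912 mol.
Φ = 0.001339 mol / 0.005912 mol photons = 0.23.

Φ = 0.23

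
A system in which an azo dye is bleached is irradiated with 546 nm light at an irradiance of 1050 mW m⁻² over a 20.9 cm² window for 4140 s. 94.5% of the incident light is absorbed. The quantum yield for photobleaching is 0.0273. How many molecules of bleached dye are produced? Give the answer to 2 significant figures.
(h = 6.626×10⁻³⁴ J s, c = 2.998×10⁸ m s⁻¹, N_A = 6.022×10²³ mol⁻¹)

6.4×10¹⁷ molecules

Photon energy at 546 nm: hc/λ = (6.626×10⁻³⁴)(2.998×10⁸)/(546×10⁻⁹) = 3.638×10⁻¹⁹ J.
Energy delivered: (1050 mW m⁻²)(20.9×10⁻⁴ m²)(4140 s) = 9.085 J.
Photons incident: 9.085 / 3.638×10⁻¹⁹ = 2.497×10¹⁹, i.e. 2.497×10¹⁹/6.022×10²³ = 4.146×10⁻⁵ mol.
Photons absorbed: 0.945 × 4.146×10⁻⁵ = 3.918×10⁻⁵ mol.
Product: Φ × n_abs = 0.0273 × 3.918×10⁻⁵ = 1.070×10⁻⁶ mol.
As a count: 1.070×10⁻⁶ × 6.022×10²³ = 6.4×10¹⁷.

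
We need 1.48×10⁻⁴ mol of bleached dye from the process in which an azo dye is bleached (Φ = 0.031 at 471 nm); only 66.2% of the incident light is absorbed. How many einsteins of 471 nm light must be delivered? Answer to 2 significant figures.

Photons that must be absorbed: 1.48×10⁻⁴ / 0.031 = 0.004774 mol.
Incident photons needed: 0.004774 / 0.662 = 0.007211 mol.

0.0072 einstein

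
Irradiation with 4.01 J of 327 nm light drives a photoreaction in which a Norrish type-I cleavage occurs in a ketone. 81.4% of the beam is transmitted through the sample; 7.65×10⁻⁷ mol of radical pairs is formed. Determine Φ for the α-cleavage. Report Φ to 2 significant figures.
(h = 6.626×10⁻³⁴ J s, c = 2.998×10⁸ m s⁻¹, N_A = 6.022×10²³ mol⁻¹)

Photon energy at 327 nm: hc/λ = (6.626×10⁻³⁴)(2.998×10⁸)/(327×10⁻⁹) = 6.075×10⁻¹⁹ J.
Photons incident: 4.01 / 6.075×10⁻¹⁹ = 6.601×10¹⁸, i.e. 6.601×10¹⁸/6.022×10²³ = 1.096×10⁻⁵ mol.
Fraction absorbed: 1 − 81.4/100 = 0.1860.
Photons absorbed: 0.1860 × 1.096×10⁻⁵ = 2.039×10⁻⁶ mol.
Φ = 7.65×10⁻⁷ mol / 2.039×10⁻⁶ mol photons = 0.38.

Φ = 0.38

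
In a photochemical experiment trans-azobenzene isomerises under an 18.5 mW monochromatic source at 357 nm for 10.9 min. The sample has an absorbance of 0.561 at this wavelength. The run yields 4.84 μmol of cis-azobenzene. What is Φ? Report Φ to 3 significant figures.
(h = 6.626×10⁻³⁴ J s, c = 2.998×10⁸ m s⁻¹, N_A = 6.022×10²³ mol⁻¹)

Φ = 0.185

Product: 4.84 μmol = 4.84×10⁻⁶ mol.
Photon energy at 357 nm: hc/λ = (6.626×10⁻³⁴)(2.998×10⁸)/(357×10⁻⁹) = 5.564×10⁻¹⁹ J.
Energy delivered: (18.5 mW)(654 s) = 12.10 J.
Photons incident: 12.10 / 5.564×10⁻¹⁹ = 2.175×10¹⁹, i.e. 2.175×10¹⁹/6.022×10²³ = 3.612×10⁻⁵ mol.
Fraction absorbed: 1 − 10^(−0.561) = 0.7252.
Photons absorbed: 0.7252 × 3.612×10⁻⁵ = 2.619×10⁻⁵ mol.
Φ = 4.84×10⁻⁶ mol / 2.619×10⁻⁵ mol photons = 0.185.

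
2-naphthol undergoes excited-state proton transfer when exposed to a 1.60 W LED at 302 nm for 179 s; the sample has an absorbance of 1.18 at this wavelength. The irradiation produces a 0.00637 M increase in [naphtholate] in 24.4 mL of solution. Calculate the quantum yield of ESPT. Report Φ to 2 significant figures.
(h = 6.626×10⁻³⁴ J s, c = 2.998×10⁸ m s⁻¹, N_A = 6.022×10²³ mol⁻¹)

Φ = 0.23

Product: (0.00637 M)(0.0244 L) = 1.554×10⁻⁴ mol.
Photon energy at 302 nm: hc/λ = (6.626×10⁻³⁴)(2.998×10⁸)/(302×10⁻⁹) = 6.578×10⁻¹⁹ J.
Energy delivered: (1.60 W)(179 s) = 286.4 J.
Photons incident: 286.4 / 6.578×10⁻¹⁹ = 4.354×10²⁰, i.e. 4.354×10²⁰/6.022×10²³ = 7.230×10⁻⁴ mol.
Fraction absorbed: 1 − 10^(−1.18) = 0.9339.
Photons absorbed: 0.9339 × 7.230×10⁻⁴ = 6.752×10⁻⁴ mol.
Φ = 1.554×10⁻⁴ mol / 6.752×10⁻⁴ mol photons = 0.23.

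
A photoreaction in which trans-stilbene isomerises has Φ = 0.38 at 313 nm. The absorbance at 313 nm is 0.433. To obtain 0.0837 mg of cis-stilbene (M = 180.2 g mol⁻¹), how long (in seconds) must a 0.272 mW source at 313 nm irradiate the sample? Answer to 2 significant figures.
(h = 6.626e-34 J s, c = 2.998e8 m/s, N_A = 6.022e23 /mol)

Product: 0.0837 mg / 180.2 g mol⁻¹ = 4.645e-7 mol.
Photons that must be absorbed: 4.645e-7 / 0.38 = 1.222e-6 mol.
Fraction absorbed: 1 − 10^(−0.433) = 0.6310.
Incident photons needed: 1.222e-6 / 0.6310 = 1.937e-6 mol.
Photon energy: hc/λ = 6.347e-19 J; per mole, 3.822e5 J mol⁻¹.
Energy required: 1.937e-6 × 3.822e5 = 0.7403 J.
Time: 0.7403 J / 0.000272 W = 2700 s.

t ≈ 2700 s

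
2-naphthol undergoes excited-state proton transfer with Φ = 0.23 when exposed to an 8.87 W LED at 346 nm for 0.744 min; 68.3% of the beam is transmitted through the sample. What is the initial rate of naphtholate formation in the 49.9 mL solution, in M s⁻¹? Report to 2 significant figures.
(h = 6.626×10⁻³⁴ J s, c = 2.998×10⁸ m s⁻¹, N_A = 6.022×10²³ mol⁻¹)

3.7×10⁻⁵ M s⁻¹

Photon energy at 346 nm: hc/λ = (6.626×10⁻³⁴)(2.998×10⁸)/(346×10⁻⁹) = 5.741×10⁻¹⁹ J.
Energy delivered: (8.87 W)(44.64 s) = 396.0 J.
Photons incident: 396.0 / 5.741×10⁻¹⁹ = 6.898×10²⁰, i.e. 6.898×10²⁰/6.022×10²³ = 0.001145 mol.
Fraction absorbed: 1 − 68.3/100 = 0.3170.
Photons absorbed: 0.3170 × 0.001145 = 3.630×10⁻⁴ mol.
Product formed: 0.23 × 3.630×10⁻⁴ = 8.349×10⁻⁵ mol.
Rate: 8.349×10⁻⁵ mol / (44.64 s × 0.0499 L) = 3.7×10⁻⁵ M s⁻¹.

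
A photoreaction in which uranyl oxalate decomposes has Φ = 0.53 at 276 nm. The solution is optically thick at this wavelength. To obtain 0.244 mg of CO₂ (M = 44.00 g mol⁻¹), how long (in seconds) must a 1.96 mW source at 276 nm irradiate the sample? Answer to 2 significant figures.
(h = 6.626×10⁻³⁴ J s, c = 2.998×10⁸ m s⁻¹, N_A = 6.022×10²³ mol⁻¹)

t ≈ 2300 s

Product: 0.244 mg / 44.00 g mol⁻¹ = 5.545×10⁻⁶ mol.
Photons that must be absorbed: 5.545×10⁻⁶ / 0.53 = 1.046×10⁻⁵ mol.
Photon energy: hc/λ = 7.197×10⁻¹⁹ J; per mole, 4.334×10⁵ J mol⁻¹.
Energy required: 1.046×10⁻⁵ × 4.334×10⁵ = 4.533 J.
Time: 4.533 J / 0.00196 W = 2300 s.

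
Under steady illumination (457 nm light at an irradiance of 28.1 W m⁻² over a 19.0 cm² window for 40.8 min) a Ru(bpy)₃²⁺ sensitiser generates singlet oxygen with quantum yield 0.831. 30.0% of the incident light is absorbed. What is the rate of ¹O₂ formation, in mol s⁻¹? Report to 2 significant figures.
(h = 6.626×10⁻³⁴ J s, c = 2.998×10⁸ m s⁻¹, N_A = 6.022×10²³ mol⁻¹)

5.1×10⁻⁸ mol s⁻¹

Photon energy at 457 nm: hc/λ = (6.626×10⁻³⁴)(2.998×10⁸)/(457×10⁻⁹) = 4.347×10⁻¹⁹ J.
Energy delivered: (28.1 W m⁻²)(19.0×10⁻⁴ m²)(2448 s) = 130.7 J.
Photons incident: 130.7 / 4.347×10⁻¹⁹ = 3.007×10²⁰, i.e. 3.007×10²⁰/6.022×10²³ = 4.993×10⁻⁴ mol.
Photons absorbed: 0.300 × 4.993×10⁻⁴ = 1.498×10⁻⁴ mol.
Product formed: 0.831 × 1.498×10⁻⁴ = 1.245×10⁻⁴ mol.
Rate: 1.245×10⁻⁴ / 2448 s = 5.1×10⁻⁸ mol s⁻¹.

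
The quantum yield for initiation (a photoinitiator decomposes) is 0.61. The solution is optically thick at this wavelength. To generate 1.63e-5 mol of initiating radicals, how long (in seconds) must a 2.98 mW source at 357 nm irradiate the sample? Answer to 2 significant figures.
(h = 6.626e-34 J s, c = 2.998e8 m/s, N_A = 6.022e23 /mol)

t ≈ 3000 s

Photons that must be absorbed: 1.63e-5 / 0.61 = 2.672e-5 mol.
Photon energy: hc/λ = 5.564e-19 J; per mole, 3.351e5 J mol⁻¹.
Energy required: 2.672e-5 × 3.351e5 = 8.954 J.
Time: 8.954 J / 0.00298 W = 3000 s.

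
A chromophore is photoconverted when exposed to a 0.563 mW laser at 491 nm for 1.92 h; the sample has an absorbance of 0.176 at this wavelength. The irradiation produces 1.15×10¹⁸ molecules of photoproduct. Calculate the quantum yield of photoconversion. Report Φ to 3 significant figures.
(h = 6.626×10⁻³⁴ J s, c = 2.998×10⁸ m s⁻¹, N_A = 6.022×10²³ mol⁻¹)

Product: 1.15×10¹⁸ / 6.022×10²³ = 1.910×10⁻⁶ mol.
Photon energy at 491 nm: hc/λ = (6.626×10⁻³⁴)(2.998×10⁸)/(491×10⁻⁹) = 4.046×10⁻¹⁹ J.
Energy delivered: (0.563 mW)(6912 s) = 3.891 J.
Photons incident: 3.891 / 4.046×10⁻¹⁹ = 9.617×10¹⁸, i.e. 9.617×10¹⁸/6.022×10²³ = 1.597×10⁻⁵ mol.
Fraction absorbed: 1 − 10^(−0.176) = 0.3332.
Photons absorbed: 0.3332 × 1.597×10⁻⁵ = 5.321×10⁻⁶ mol.
Φ = 1.910×10⁻⁶ mol / 5.321×10⁻⁶ mol photons = 0.359.

Φ = 0.359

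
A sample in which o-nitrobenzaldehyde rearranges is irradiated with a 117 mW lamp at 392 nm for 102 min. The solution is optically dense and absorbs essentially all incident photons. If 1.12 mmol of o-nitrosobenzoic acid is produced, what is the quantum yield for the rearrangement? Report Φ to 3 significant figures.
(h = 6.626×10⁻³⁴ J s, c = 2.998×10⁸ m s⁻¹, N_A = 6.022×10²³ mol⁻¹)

Φ = 0.477

Product: 1.12 mmol = 0.00112 mol.
Photon energy at 392 nm: hc/λ = (6.626×10⁻³⁴)(2.998×10⁸)/(392×10⁻⁹) = 5.068×10⁻¹⁹ J.
Energy delivered: (117 mW)(6120 s) = 716.0 J.
Photons incident: 716.0 / 5.068×10⁻¹⁹ = 1.413×10²¹, i.e. 1.413×10²¹/6.022×10²³ = 0.002346 mol.
Φ = 0.00112 mol / 0.002346 mol photons = 0.477.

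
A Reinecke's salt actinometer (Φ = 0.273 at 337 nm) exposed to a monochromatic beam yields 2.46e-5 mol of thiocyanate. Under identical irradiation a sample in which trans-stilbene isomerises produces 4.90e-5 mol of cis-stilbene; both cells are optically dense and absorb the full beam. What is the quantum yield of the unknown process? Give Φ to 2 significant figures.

Φ = 0.54

Photons absorbed by the actinometer: 2.46e-5 / 0.273 = 9.011e-5 mol.
Φ(unknown) = 4.90e-5 / 9.011e-5 = 0.54.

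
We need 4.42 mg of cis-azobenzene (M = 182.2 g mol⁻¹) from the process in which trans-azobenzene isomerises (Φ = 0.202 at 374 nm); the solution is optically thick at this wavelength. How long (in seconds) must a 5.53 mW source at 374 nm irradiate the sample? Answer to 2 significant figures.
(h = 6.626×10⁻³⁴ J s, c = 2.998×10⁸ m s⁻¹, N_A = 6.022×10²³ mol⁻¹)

t ≈ 6900 s

Product: 4.42 mg / 182.2 g mol⁻¹ = 2.426×10⁻⁵ mol.
Photons that must be absorbed: 2.426×10⁻⁵ / 0.202 = 1.201×10⁻⁴ mol.
Photon energy: hc/λ = 5.311×10⁻¹⁹ J; per mole, 3.198×10⁵ J mol⁻¹.
Energy required: 1.201×10⁻⁴ × 3.198×10⁵ = 38.41 J.
Time: 38.41 J / 0.00553 W = 6900 s.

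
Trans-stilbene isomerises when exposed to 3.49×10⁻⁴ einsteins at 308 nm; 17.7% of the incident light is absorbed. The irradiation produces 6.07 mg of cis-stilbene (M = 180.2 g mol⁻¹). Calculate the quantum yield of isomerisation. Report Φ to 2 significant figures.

Product: 6.07 mg / 180.2 g mol⁻¹ = 3.368×10⁻⁵ mol.
Photons absorbed: 0.177 × 3.49×10⁻⁴ = 6.177×10⁻⁵ mol.
Φ = 3.368×10⁻⁵ mol / 6.177×10⁻⁵ mol photons = 0.55.

Φ = 0.55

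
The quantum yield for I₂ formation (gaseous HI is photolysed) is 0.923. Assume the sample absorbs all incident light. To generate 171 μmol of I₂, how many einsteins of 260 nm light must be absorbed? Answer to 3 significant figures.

Product: 171 μmol = 1.71×10⁻⁴ mol.
Photons that must be absorbed: 1.71×10⁻⁴ / 0.923 = 1.853×10⁻⁴ mol.

1.85×10⁻⁴ einstein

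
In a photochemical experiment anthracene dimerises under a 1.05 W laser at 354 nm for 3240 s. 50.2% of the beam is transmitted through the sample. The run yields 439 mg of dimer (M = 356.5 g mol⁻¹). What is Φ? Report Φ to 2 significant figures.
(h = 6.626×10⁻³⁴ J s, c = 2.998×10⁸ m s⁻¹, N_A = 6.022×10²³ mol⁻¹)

Φ = 0.25

Product: 439 mg / 356.5 g mol⁻¹ = 0.001231 mol.
Photon energy at 354 nm: hc/λ = (6.626×10⁻³⁴)(2.998×10⁸)/(354×10⁻⁹) = 5.612×10⁻¹⁹ J.
Energy delivered: (1.05 W)(3240 s) = 3402 J.
Photons incident: 3402 / 5.612×10⁻¹⁹ = 6.062×10²¹, i.e. 6.062×10²¹/6.022×10²³ = 0.01007 mol.
Fraction absorbed: 1 − 50.2/100 = 0.4980.
Photons absorbed: 0.4980 × 0.01007 = 0.005015 mol.
Φ = 0.001231 mol / 0.005015 mol photons = 0.25.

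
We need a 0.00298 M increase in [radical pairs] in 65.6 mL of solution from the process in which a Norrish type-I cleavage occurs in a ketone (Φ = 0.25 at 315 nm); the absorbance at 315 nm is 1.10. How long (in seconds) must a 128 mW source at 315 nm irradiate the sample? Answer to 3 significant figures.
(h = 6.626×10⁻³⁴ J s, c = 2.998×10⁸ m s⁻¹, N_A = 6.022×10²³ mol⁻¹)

t ≈ 2520 s

Product: (0.00298 M)(0.0656 L) = 1.955×10⁻⁴ mol.
Photons that must be absorbed: 1.955×10⁻⁴ / 0.25 = 7.820×10⁻⁴ mol.
Fraction absorbed: 1 − 10^(−1.10) = 0.9206.
Incident photons needed: 7.820×10⁻⁴ / 0.9206 = 8.494×10⁻⁴ mol.
Photon energy: hc/λ = 6.306×10⁻¹⁹ J; per mole, 3.797×10⁵ J mol⁻¹.
Energy required: 8.494×10⁻⁴ × 3.797×10⁵ = 322.5 J.
Time: 322.5 J / 0.128 W = 2520 s.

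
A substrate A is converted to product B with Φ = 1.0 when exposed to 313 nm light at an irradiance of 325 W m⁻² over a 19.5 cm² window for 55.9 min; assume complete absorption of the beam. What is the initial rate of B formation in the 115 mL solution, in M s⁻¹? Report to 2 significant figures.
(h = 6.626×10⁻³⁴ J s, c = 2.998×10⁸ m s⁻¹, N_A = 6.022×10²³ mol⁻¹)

1.4×10⁻⁵ M s⁻¹

Photon energy at 313 nm: hc/λ = (6.626×10⁻³⁴)(2.998×10⁸)/(313×10⁻⁹) = 6.347×10⁻¹⁹ J.
Energy delivered: (325 W m⁻²)(19.5×10⁻⁴ m²)(3354 s) = 2126 J.
Photons incident: 2126 / 6.347×10⁻¹⁹ = 3.350×10²¹, i.e. 3.350×10²¹/6.022×10²³ = 0.005563 mol.
Product formed: 1.0 × 0.005563 = 0.005563 mol.
Rate: 0.005563 mol / (3354 s × 0.115 L) = 1.4×10⁻⁵ M s⁻¹.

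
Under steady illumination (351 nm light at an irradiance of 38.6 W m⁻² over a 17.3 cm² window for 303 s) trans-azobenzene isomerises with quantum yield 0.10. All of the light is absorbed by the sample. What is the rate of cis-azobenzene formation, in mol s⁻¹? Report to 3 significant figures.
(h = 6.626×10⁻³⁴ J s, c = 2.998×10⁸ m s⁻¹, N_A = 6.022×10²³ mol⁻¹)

Photon energy at 351 nm: hc/λ = (6.626×10⁻³⁴)(2.998×10⁸)/(351×10⁻⁹) = 5.659×10⁻¹⁹ J.
Energy delivered: (38.6 W m⁻²)(17.3×10⁻⁴ m²)(303 s) = 20.23 J.
Photons incident: 20.23 / 5.659×10⁻¹⁹ = 3.575×10¹⁹, i.e. 3.575×10¹⁹/6.022×10²³ = 5.937×10⁻⁵ mol.
Product formed: 0.10 × 5.937×10⁻⁵ = 5.937×10⁻⁶ mol.
Rate: 5.937×10⁻⁶ / 303 s = 1.96×10⁻⁸ mol s⁻¹.

1.96×10⁻⁸ mol s⁻¹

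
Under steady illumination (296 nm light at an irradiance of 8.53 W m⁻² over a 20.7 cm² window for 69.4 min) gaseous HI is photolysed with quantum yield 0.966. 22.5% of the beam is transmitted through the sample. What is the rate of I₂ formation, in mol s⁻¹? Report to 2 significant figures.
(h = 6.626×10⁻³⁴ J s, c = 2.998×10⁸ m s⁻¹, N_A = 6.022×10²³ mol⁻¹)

Photon energy at 296 nm: hc/λ = (6.626×10⁻³⁴)(2.998×10⁸)/(296×10⁻⁹) = 6.711×10⁻¹⁹ J.
Energy delivered: (8.53 W m⁻²)(20.7×10⁻⁴ m²)(4164 s) = 73.52 J.
Photons incident: 73.52 / 6.711×10⁻¹⁹ = 1.096×10²⁰, i.e. 1.096×10²⁰/6.022×10²³ = 1.820×10⁻⁴ mol.
Fraction absorbed: 1 − 22.5/100 = 0.7750.
Photons absorbed: 0.7750 × 1.820×10⁻⁴ = 1.411×10⁻⁴ mol.
Product formed: 0.966 × 1.411×10⁻⁴ = 1.363×10⁻⁴ mol.
Rate: 1.363×10⁻⁴ / 4164 s = 3.3×10⁻⁸ mol s⁻¹.

3.3×10⁻⁸ mol s⁻¹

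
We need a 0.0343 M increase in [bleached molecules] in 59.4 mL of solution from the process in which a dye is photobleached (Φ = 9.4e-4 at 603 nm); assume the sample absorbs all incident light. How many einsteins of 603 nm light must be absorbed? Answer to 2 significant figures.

Product: (0.0343 M)(0.0594 L) = 0.002037 mol.
Photons that must be absorbed: 0.002037 / 9.4e-4 = 2.167 mol.

2.2 einstein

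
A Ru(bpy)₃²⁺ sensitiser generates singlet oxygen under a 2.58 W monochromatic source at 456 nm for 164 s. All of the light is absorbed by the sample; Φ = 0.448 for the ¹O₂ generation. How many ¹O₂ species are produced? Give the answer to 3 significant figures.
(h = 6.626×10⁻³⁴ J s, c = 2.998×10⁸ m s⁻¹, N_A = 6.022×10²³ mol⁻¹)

Photon energy at 456 nm: hc/λ = (6.626×10⁻³⁴)(2.998×10⁸)/(456×10⁻⁹) = 4.356×10⁻¹⁹ J.
Energy delivered: (2.58 W)(164 s) = 423.1 J.
Photons incident: 423.1 / 4.356×10⁻¹⁹ = 9.713×10²⁰, i.e. 9.713×10²⁰/6.022×10²³ = 0.001613 mol.
Product: Φ × n_abs = 0.448 × 0.001613 = 7.226×10⁻⁴ mol.
As a count: 7.226×10⁻⁴ × 6.022×10²³ = 4.35×10²⁰.

4.35×10²⁰ species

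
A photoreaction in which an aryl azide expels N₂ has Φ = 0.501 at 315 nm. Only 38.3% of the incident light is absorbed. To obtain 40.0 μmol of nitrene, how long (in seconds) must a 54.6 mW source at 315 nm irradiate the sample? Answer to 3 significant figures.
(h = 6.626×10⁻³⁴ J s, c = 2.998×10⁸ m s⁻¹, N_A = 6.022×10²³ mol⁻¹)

Product: 40.0 μmol = 4.00×10⁻⁵ mol.
Photons that must be absorbed: 4.00×10⁻⁵ / 0.501 = 7.984×10⁻⁵ mol.
Incident photons needed: 7.984×10⁻⁵ / 0.383 = 2.085×10⁻⁴ mol.
Photon energy: hc/λ = 6.306×10⁻¹⁹ J; per mole, 3.797×10⁵ J mol⁻¹.
Energy required: 2.085×10⁻⁴ × 3.797×10⁵ = 79.17 J.
Time: 79.17 J / 0.0546 W = 1450 s.

t ≈ 1450 s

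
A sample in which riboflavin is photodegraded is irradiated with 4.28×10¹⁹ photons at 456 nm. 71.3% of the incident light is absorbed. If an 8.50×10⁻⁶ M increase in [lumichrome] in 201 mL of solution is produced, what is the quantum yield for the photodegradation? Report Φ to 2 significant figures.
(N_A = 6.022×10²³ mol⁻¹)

Φ = 0.034

Product: (8.50×10⁻⁶ M)(0.201 L) = 1.709×10⁻⁶ mol.
Moles of photons: 4.28×10¹⁹ / 6.022×10²³ = 7.107×10⁻⁵ mol.
Photons absorbed: 0.713 × 7.107×10⁻⁵ = 5.067×10⁻⁵ mol.
Φ = 1.709×10⁻⁶ mol / 5.067×10⁻⁵ mol photons = 0.034.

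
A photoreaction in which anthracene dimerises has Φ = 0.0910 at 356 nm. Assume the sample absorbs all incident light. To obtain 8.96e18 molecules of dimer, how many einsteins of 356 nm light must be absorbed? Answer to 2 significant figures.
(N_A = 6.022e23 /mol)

Product: 8.96e18 / 6.022e23 = 1.488e-5 mol.
Photons that must be absorbed: 1.488e-5 / 0.0910 = 1.635e-4 mol.

1.6e-4 einstein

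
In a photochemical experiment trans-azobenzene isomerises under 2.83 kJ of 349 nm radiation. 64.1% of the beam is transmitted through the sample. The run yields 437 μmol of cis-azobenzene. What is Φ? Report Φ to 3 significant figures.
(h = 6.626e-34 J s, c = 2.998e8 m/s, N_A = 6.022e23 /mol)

Φ = 0.147

Product: 437 μmol = 4.37e-4 mol.
Photon energy at 349 nm: hc/λ = (6.626e-34)(2.998e8)/(349e-9) = 5.692e-19 J.
Incident energy: 2.83 kJ = 2830 J.
Photons incident: 2830 / 5.692e-19 = 4.972e21, i.e. 4.972e21/6.022e23 = 0.008256 mol.
Fraction absorbed: 1 − 64.1/100 = 0.3590.
Photons absorbed: 0.3590 × 0.008256 = 0.002964 mol.
Φ = 4.37e-4 mol / 0.002964 mol photons = 0.147.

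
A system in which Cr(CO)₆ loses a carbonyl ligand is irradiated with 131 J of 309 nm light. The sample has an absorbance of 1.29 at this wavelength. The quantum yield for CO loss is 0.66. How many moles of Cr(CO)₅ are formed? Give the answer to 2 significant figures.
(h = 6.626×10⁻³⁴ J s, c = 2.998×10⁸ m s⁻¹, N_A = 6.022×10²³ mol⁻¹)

2.1×10⁻⁴ mol

Photon energy at 309 nm: hc/λ = (6.626×10⁻³⁴)(2.998×10⁸)/(309×10⁻⁹) = 6.429×10⁻¹⁹ J.
Photons incident: 131 / 6.429×10⁻¹⁹ = 2.038×10²⁰, i.e. 2.038×10²⁰/6.022×10²³ = 3.384×10⁻⁴ mol.
Fraction absorbed: 1 − 10^(−1.29) = 0.9487.
Photons absorbed: 0.9487 × 3.384×10⁻⁴ = 3.210×10⁻⁴ mol.
Product: Φ × n_abs = 0.66 × 3.210×10⁻⁴ = 2.119×10⁻⁴ mol.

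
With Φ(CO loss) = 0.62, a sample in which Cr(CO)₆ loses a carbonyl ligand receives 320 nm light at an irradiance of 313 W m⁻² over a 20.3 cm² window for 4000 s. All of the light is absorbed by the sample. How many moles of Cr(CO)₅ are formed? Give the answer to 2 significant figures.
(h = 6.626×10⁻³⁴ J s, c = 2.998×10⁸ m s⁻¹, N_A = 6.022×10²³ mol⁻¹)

Photon energy at 320 nm: hc/λ = (6.626×10⁻³⁴)(2.998×10⁸)/(320×10⁻⁹) = 6.208×10⁻¹⁹ J.
Energy delivered: (313 W m⁻²)(20.3×10⁻⁴ m²)(4000 s) = 2542 J.
Photons incident: 2542 / 6.208×10⁻¹⁹ = 4.095×10²¹, i.e. 4.095×10²¹/6.022×10²³ = 0.006800 mol.
Product: Φ × n_abs = 0.62 × 0.006800 = 0.004216 mol.

0.0042 mol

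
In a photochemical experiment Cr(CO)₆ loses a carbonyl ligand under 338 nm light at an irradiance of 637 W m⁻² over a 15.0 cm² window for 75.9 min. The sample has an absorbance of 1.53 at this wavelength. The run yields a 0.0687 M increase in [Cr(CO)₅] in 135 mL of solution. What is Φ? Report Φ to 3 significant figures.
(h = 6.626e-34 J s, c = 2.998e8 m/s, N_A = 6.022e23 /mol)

Φ = 0.777

Product: (0.0687 M)(0.135 L) = 0.009275 mol.
Photon energy at 338 nm: hc/λ = (6.626e-34)(2.998e8)/(338e-9) = 5.877e-19 J.
Energy delivered: (637 W m⁻²)(15.0e-4 m²)(4554 s) = 4351 J.
Photons incident: 4351 / 5.877e-19 = 7.403e21, i.e. 7.403e21/6.022e23 = 0.01229 mol.
Fraction absorbed: 1 − 10^(−1.53) = 0.9705.
Photons absorbed: 0.9705 × 0.01229 = 0.01193 mol.
Φ = 0.009275 mol / 0.01193 mol photons = 0.777.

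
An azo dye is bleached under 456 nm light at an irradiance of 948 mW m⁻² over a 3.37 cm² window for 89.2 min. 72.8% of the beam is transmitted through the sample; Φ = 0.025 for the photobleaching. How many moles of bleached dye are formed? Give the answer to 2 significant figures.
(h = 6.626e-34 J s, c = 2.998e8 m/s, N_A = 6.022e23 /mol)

Photon energy at 456 nm: hc/λ = (6.626e-34)(2.998e8)/(456e-9) = 4.356e-19 J.
Energy delivered: (948 mW m⁻²)(3.37e-4 m²)(5352 s) = 1.710 J.
Photons incident: 1.710 / 4.356e-19 = 3.926e18, i.e. 3.926e18/6.022e23 = 6.519e-6 mol.
Fraction absorbed: 1 − 72.8/100 = 0.2720.
Photons absorbed: 0.2720 × 6.519e-6 = 1.773e-6 mol.
Product: Φ × n_abs = 0.025 × 1.773e-6 = 4.433e-8 mol.

4.4e-8 mol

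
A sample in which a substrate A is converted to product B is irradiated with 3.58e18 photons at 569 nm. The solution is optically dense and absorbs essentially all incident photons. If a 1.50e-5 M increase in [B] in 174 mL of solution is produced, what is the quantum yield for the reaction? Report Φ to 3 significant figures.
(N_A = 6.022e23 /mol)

Φ = 0.439

Product: (1.50e-5 M)(0.174 L) = 2.610e-6 mol.
Moles of photons: 3.58e18 / 6.022e23 = 5.945e-6 mol.
Φ = 2.610e-6 mol / 5.945e-6 mol photons = 0.439.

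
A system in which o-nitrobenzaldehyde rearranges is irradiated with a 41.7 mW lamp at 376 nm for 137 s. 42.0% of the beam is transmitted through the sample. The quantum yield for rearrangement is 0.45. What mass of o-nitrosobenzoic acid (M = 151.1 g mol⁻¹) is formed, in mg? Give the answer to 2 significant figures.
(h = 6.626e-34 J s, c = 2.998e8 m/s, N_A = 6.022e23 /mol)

0.71 mg

Photon energy at 376 nm: hc/λ = (6.626e-34)(2.998e8)/(376e-9) = 5.283e-19 J.
Energy delivered: (41.7 mW)(137 s) = 5.713 J.
Photons incident: 5.713 / 5.283e-19 = 1.081e19, i.e. 1.081e19/6.022e23 = 1.795e-5 mol.
Fraction absorbed: 1 − 42.0/100 = 0.5800.
Photons absorbed: 0.5800 × 1.795e-5 = 1.041e-5 mol.
Product: Φ × n_abs = 0.45 × 1.041e-5 = 4.685e-6 mol.
Mass: 4.685e-6 × 151.1 = 7.079e-4 g = 0.71 mg.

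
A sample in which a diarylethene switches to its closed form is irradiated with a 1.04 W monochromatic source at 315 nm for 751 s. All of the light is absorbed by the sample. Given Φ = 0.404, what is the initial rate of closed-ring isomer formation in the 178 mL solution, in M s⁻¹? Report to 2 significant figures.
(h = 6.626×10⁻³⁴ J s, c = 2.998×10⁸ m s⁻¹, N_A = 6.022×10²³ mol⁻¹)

6.2×10⁻⁶ M s⁻¹

Photon energy at 315 nm: hc/λ = (6.626×10⁻³⁴)(2.998×10⁸)/(315×10⁻⁹) = 6.306×10⁻¹⁹ J.
Energy delivered: (1.04 W)(751 s) = 781.0 J.
Photons incident: 781.0 / 6.306×10⁻¹⁹ = 1.239×10²¹, i.e. 1.239×10²¹/6.022×10²³ = 0.002057 mol.
Product formed: 0.404 × 0.002057 = 8.310×10⁻⁴ mol.
Rate: 8.310×10⁻⁴ mol / (751 s × 0.178 L) = 6.2×10⁻⁶ M s⁻¹.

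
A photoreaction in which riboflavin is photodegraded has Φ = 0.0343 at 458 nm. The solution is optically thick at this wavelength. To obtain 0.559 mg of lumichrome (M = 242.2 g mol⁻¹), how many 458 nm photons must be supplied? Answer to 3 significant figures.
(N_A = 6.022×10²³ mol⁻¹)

4.05×10¹⁹ photons

Product: 0.559 mg / 242.2 g mol⁻¹ = 2.308×10⁻⁶ mol.
Photons that must be absorbed: 2.308×10⁻⁶ / 0.0343 = 6.729×10⁻⁵ mol.
Photon count: 6.729×10⁻⁵ × 6.022×10²³ = 4.05×10¹⁹.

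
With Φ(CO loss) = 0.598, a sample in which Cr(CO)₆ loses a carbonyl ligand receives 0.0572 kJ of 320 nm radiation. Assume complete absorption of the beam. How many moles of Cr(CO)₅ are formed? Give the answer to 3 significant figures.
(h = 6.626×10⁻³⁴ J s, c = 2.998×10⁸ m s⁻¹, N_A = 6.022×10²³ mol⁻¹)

9.15×10⁻⁵ mol

Photon energy at 320 nm: hc/λ = (6.626×10⁻³⁴)(2.998×10⁸)/(320×10⁻⁹) = 6.208×10⁻¹⁹ J.
Incident energy: 0.0572 kJ = 57.2 J.
Photons incident: 57.2 / 6.208×10⁻¹⁹ = 9.214×10¹⁹, i.e. 9.214×10¹⁹/6.022×10²³ = 1.530×10⁻⁴ mol.
Product: Φ × n_abs = 0.598 × 1.530×10⁻⁴ = 9.149×10⁻⁵ mol.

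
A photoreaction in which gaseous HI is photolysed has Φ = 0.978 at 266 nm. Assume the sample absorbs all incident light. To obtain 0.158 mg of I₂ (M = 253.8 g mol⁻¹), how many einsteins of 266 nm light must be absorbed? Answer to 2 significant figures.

Product: 0.158 mg / 253.8 g mol⁻¹ = 6.225×10⁻⁷ mol.
Photons that must be absorbed: 6.225×10⁻⁷ / 0.978 = 6.365×10⁻⁷ mol.

6.4×10⁻⁷ einstein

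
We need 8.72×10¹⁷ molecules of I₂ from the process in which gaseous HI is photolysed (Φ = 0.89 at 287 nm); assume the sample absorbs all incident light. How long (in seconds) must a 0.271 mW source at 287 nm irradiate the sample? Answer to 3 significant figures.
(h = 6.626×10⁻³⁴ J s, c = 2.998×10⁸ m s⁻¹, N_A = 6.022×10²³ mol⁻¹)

Product: 8.72×10¹⁷ / 6.022×10²³ = 1.448×10⁻⁶ mol.
Photons that must be absorbed: 1.448×10⁻⁶ / 0.89 = 1.627×10⁻⁶ mol.
Photon energy: hc/λ = 6.922×10⁻¹⁹ J; per mole, 4.168×10⁵ J mol⁻¹.
Energy required: 1.627×10⁻⁶ × 4.168×10⁵ = 0.6781 J.
Time: 0.6781 J / 0.000271 W = 2500 s.

t ≈ 2500 s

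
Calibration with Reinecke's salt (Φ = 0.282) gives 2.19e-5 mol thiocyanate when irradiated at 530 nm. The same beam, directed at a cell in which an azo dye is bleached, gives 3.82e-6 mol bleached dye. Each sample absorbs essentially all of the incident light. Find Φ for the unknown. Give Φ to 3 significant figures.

Photons absorbed by the actinometer: 2.19e-5 / 0.282 = 7.766e-5 mol.
Φ(unknown) = 3.82e-6 / 7.766e-5 = 0.0492.

Φ = 0.0492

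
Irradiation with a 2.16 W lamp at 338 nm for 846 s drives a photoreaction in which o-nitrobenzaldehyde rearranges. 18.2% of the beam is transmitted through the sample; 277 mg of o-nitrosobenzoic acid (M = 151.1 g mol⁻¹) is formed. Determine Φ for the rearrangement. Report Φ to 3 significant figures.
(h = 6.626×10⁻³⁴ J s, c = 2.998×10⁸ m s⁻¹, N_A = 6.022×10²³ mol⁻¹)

Product: 277 mg / 151.1 g mol⁻¹ = 0.001833 mol.
Photon energy at 338 nm: hc/λ = (6.626×10⁻³⁴)(2.998×10⁸)/(338×10⁻⁹) = 5.877×10⁻¹⁹ J.
Energy delivered: (2.16 W)(846 s) = 1827 J.
Photons incident: 1827 / 5.877×10⁻¹⁹ = 3.109×10²¹, i.e. 3.109×10²¹/6.022×10²³ = 0.005163 mol.
Fraction absorbed: 1 − 18.2/100 = 0.8180.
Photons absorbed: 0.8180 × 0.005163 = 0.004223 mol.
Φ = 0.001833 mol / 0.004223 mol photons = 0.434.

Φ = 0.434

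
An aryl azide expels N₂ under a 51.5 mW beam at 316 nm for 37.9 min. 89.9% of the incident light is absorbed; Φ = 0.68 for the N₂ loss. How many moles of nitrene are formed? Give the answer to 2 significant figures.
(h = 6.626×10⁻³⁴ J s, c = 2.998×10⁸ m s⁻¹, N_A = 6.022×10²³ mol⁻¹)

1.9×10⁻⁴ mol

Photon energy at 316 nm: hc/λ = (6.626×10⁻³⁴)(2.998×10⁸)/(316×10⁻⁹) = 6.286×10⁻¹⁹ J.
Energy delivered: (51.5 mW)(2274 s) = 117.1 J.
Photons incident: 117.1 / 6.286×10⁻¹⁹ = 1.863×10²⁰, i.e. 1.863×10²⁰/6.022×10²³ = 3.094×10⁻⁴ mol.
Photons absorbed: 0.899 × 3.094×10⁻⁴ = 2.782×10⁻⁴ mol.
Product: Φ × n_abs = 0.68 × 2.782×10⁻⁴ = 1.892×10⁻⁴ mol.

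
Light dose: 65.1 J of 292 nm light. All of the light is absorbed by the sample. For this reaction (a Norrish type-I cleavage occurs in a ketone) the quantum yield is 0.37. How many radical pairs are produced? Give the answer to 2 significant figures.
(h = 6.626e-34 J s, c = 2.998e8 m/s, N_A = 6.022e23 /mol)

3.5e19 radical pairs

Photon energy at 292 nm: hc/λ = (6.626e-34)(2.998e8)/(292e-9) = 6.803e-19 J.
Photons incident: 65.1 / 6.803e-19 = 9.569e19, i.e. 9.569e19/6.022e23 = 1.589e-4 mol.
Product: Φ × n_abs = 0.37 × 1.589e-4 = 5.879e-5 mol.
As a count: 5.879e-5 × 6.022e23 = 3.5e19.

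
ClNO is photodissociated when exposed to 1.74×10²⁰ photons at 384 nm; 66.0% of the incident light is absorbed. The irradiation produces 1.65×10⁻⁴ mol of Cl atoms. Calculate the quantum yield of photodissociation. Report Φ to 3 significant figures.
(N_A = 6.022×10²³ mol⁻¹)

Moles of photons: 1.74×10²⁰ / 6.022×10²³ = 2.889×10⁻⁴ mol.
Photons absorbed: 0.660 × 2.889×10⁻⁴ = 1.907×10⁻⁴ mol.
Φ = 1.65×10⁻⁴ mol / 1.907×10⁻⁴ mol photons = 0.865.

Φ = 0.865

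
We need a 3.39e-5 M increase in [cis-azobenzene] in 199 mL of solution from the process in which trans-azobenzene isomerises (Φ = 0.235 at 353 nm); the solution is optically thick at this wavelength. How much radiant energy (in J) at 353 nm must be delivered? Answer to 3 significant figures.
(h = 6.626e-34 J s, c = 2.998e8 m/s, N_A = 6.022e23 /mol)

9.73 J

Product: (3.39e-5 M)(0.199 L) = 6.746e-6 mol.
Photons that must be absorbed: 6.746e-6 / 0.235 = 2.871e-5 mol.
Photon energy: hc/λ = 5.627e-19 J; per mole, 3.389e5 J mol⁻¹.
Energy required: 2.871e-5 × 3.389e5 = 9.73 J.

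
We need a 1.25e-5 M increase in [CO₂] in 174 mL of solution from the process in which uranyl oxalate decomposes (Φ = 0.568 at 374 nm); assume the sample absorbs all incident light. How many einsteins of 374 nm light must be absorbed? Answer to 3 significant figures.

Product: (1.25e-5 M)(0.174 L) = 2.175e-6 mol.
Photons that must be absorbed: 2.175e-6 / 0.568 = 3.829e-6 mol.

3.83e-6 einstein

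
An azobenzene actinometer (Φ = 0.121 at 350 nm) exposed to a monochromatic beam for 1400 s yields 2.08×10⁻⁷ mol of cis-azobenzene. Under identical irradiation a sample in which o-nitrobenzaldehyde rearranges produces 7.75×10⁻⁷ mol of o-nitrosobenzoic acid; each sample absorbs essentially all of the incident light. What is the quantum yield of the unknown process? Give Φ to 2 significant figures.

Photons absorbed by the actinometer: 2.08×10⁻⁷ / 0.121 = 1.719×10⁻⁶ mol.
Φ(unknown) = 7.75×10⁻⁷ / 1.719×10⁻⁶ = 0.45.

Φ = 0.45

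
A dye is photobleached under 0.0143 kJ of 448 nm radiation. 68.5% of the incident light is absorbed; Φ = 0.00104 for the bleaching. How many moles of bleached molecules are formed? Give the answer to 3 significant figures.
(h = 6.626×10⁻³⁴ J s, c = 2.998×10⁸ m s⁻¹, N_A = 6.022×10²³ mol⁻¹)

Photon energy at 448 nm: hc/λ = (6.626×10⁻³⁴)(2.998×10⁸)/(448×10⁻⁹) = 4.434×10⁻¹⁹ J.
Incident energy: 0.0143 kJ = 14.3 J.
Photons incident: 14.3 / 4.434×10⁻¹⁹ = 3.225×10¹⁹, i.e. 3.225×10¹⁹/6.022×10²³ = 5.355×10⁻⁵ mol.
Photons absorbed: 0.685 × 5.355×10⁻⁵ = 3.668×10⁻⁵ mol.
Product: Φ × n_abs = 0.00104 × 3.668×10⁻⁵ = 3.815×10⁻⁸ mol.

3.82×10⁻⁸ mol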